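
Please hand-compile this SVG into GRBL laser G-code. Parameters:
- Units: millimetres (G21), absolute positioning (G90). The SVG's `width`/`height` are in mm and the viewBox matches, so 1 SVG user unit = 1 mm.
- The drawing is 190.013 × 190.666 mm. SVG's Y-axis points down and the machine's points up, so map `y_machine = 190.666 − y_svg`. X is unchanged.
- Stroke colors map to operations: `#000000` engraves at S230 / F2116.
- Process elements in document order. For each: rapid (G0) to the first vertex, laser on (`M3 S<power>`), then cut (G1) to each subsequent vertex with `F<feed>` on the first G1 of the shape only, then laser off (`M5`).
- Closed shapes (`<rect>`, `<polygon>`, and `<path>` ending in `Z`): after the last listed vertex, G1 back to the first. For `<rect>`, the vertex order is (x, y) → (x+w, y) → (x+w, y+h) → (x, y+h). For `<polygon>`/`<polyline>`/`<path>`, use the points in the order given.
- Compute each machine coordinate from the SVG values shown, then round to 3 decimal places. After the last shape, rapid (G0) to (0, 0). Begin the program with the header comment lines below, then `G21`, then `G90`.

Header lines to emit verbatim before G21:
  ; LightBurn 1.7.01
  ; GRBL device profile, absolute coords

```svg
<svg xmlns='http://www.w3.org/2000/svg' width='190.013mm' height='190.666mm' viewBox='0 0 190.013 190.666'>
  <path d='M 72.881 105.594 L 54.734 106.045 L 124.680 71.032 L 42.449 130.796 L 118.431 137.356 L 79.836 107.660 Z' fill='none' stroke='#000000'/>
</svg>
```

; LightBurn 1.7.01
; GRBL device profile, absolute coords
G21
G90
G0 X72.881 Y85.072
M3 S230
G1 X54.734 Y84.621 F2116
G1 X124.680 Y119.634
G1 X42.449 Y59.870
G1 X118.431 Y53.310
G1 X79.836 Y83.006
G1 X72.881 Y85.072
M5
G0 X0.000 Y0.000

Since the viewBox matches the mm dimensions, user units are millimetres directly. The only transform is the Y-flip y_m = 190.666 − y_svg.

Shape 1 is a closed polygon drawn with `<path>`. Its stroke #000000 means engrave at S230, F2116. After flipping Y the toolpath is (72.881,85.072) → (54.734,84.621) → (124.680,119.634) → (42.449,59.870) → (118.431,53.310) → (79.836,83.006) → (72.881,85.072), returning to the start.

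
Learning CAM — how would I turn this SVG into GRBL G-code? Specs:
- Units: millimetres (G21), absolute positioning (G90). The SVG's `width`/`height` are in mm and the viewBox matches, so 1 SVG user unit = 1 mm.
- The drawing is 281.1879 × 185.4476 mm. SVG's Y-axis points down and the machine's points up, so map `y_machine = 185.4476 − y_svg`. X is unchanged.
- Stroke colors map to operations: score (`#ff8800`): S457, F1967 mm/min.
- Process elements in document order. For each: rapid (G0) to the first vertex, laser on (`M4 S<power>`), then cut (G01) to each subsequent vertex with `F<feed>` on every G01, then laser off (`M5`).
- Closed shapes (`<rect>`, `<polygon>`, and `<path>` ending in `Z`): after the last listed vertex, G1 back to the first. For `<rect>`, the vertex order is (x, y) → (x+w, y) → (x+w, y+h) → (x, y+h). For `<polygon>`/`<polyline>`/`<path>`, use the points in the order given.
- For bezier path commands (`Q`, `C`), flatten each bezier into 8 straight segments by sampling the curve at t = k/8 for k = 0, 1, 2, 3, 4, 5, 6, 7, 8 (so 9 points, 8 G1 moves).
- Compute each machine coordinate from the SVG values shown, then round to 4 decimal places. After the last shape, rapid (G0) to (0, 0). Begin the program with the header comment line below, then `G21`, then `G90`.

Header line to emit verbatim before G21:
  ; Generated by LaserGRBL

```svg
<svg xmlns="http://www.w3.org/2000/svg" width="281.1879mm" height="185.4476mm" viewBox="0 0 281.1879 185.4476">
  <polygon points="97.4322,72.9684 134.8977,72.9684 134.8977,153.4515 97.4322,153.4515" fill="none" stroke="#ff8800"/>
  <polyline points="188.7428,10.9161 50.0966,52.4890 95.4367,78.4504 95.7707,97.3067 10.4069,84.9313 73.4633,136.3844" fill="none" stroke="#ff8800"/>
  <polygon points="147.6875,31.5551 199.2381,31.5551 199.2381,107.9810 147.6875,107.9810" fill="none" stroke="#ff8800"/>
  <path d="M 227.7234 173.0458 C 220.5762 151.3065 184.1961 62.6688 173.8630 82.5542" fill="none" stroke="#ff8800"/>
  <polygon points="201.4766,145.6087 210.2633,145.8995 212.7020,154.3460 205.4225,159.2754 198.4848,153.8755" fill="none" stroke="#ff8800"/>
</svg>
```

Since the viewBox matches the mm dimensions, user units are millimetres directly. The only transform is the Y-flip y_m = 185.4476 − y_svg.

Shape 1 is a rectangle drawn with `<polygon>`. Its stroke #ff8800 means score at S457, F1967. After flipping Y the toolpath is (97.4322,112.4792) → (134.8977,112.4792) → (134.8977,31.9961) → (97.4322,31.9961) → (97.4322,112.4792), returning to the start.

Shape 2 is a open polyline drawn with `<polyline>`. Its stroke #ff8800 means score at S457, F1967. After flipping Y the toolpath is (188.7428,174.5315) → (50.0966,132.9586) → (95.4367,106.9972) → (95.7707,88.1409) → (10.4069,100.5163) → (73.4633,49.0632).

Shape 3 is a rectangle drawn with `<polygon>`. Its stroke #ff8800 means score at S457, F1967. After flipping Y the toolpath is (147.6875,153.8925) → (199.2381,153.8925) → (199.2381,77.4666) → (147.6875,77.4666) → (147.6875,153.8925), returning to the start.

Shape 4 is a cubic bezier drawn with `<path>`. Its stroke #ff8800 means score at S457, F1967. After flipping Y the toolpath is (227.7234,12.4018) → (223.7809,23.3473) → (217.7456,38.5088) → (210.2653,55.8305) → (201.9879,73.2569) → (193.5612,88.7320) → (185.6329,100.2003) → (178.8509,105.6060) → (173.8630,102.8934).

Shape 5 is a regular polygon drawn with `<polygon>`. Its stroke #ff8800 means score at S457, F1967. After flipping Y the toolpath is (201.4766,39.8389) → (210.2633,39.5481) → (212.7020,31.1016) → (205.4225,26.1722) → (198.4848,31.5721) → (201.4766,39.8389), returning to the start.

; Generated by LaserGRBL
G21
G90
G0 X97.4322 Y112.4792
M4 S457
G01 X134.8977 Y112.4792 F1967
G01 X134.8977 Y31.9961 F1967
G01 X97.4322 Y31.9961 F1967
G01 X97.4322 Y112.4792 F1967
M5
G0 X188.7428 Y174.5315
M4 S457
G01 X50.0966 Y132.9586 F1967
G01 X95.4367 Y106.9972 F1967
G01 X95.7707 Y88.1409 F1967
G01 X10.4069 Y100.5163 F1967
G01 X73.4633 Y49.0632 F1967
M5
G0 X147.6875 Y153.8925
M4 S457
G01 X199.2381 Y153.8925 F1967
G01 X199.2381 Y77.4666 F1967
G01 X147.6875 Y77.4666 F1967
G01 X147.6875 Y153.8925 F1967
M5
G0 X227.7234 Y12.4018
M4 S457
G01 X223.7809 Y23.3473 F1967
G01 X217.7456 Y38.5088 F1967
G01 X210.2653 Y55.8305 F1967
G01 X201.9879 Y73.2569 F1967
G01 X193.5612 Y88.7320 F1967
G01 X185.6329 Y100.2003 F1967
G01 X178.8509 Y105.6060 F1967
G01 X173.8630 Y102.8934 F1967
M5
G0 X201.4766 Y39.8389
M4 S457
G01 X210.2633 Y39.5481 F1967
G01 X212.7020 Y31.1016 F1967
G01 X205.4225 Y26.1722 F1967
G01 X198.4848 Y31.5721 F1967
G01 X201.4766 Y39.8389 F1967
M5
G0 X0.0000 Y0.0000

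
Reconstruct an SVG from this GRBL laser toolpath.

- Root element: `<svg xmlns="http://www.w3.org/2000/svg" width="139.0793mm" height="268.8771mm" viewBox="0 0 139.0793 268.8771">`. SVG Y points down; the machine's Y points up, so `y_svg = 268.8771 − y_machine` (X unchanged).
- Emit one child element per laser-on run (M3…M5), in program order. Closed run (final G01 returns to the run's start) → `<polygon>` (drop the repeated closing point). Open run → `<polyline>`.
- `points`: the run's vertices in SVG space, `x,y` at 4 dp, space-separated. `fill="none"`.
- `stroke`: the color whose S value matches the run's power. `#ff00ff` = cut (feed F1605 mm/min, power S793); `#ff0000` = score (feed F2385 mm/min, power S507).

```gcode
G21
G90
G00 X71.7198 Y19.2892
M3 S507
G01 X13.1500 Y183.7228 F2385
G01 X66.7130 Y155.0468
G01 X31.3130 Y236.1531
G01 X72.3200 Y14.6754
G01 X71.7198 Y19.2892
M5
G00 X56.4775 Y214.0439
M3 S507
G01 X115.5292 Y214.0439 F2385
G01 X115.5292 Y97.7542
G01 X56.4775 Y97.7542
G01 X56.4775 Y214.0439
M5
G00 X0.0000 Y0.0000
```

Each laser-on run becomes one SVG element. Flip Y back into SVG space with y_svg = 268.8771 − y_machine. Every run uses S507, so all elements get stroke `#ff0000` (score).

Run 1: The run returns to its start, so emit a `<polygon>` with points (Y-flipped): 71.7198,249.5879 13.1500,85.1543 66.7130,113.8303 31.3130,32.7240 72.3200,254.2017.

Run 2: The run returns to its start, so emit a `<polygon>` with points (Y-flipped): 56.4775,54.8332 115.5292,54.8332 115.5292,171.1229 56.4775,171.1229.

<svg xmlns="http://www.w3.org/2000/svg" width="139.0793mm" height="268.8771mm" viewBox="0 0 139.0793 268.8771">
  <polygon points="71.7198,249.5879 13.1500,85.1543 66.7130,113.8303 31.3130,32.7240 72.3200,254.2017" fill="none" stroke="#ff0000"/>
  <polygon points="56.4775,54.8332 115.5292,54.8332 115.5292,171.1229 56.4775,171.1229" fill="none" stroke="#ff0000"/>
</svg>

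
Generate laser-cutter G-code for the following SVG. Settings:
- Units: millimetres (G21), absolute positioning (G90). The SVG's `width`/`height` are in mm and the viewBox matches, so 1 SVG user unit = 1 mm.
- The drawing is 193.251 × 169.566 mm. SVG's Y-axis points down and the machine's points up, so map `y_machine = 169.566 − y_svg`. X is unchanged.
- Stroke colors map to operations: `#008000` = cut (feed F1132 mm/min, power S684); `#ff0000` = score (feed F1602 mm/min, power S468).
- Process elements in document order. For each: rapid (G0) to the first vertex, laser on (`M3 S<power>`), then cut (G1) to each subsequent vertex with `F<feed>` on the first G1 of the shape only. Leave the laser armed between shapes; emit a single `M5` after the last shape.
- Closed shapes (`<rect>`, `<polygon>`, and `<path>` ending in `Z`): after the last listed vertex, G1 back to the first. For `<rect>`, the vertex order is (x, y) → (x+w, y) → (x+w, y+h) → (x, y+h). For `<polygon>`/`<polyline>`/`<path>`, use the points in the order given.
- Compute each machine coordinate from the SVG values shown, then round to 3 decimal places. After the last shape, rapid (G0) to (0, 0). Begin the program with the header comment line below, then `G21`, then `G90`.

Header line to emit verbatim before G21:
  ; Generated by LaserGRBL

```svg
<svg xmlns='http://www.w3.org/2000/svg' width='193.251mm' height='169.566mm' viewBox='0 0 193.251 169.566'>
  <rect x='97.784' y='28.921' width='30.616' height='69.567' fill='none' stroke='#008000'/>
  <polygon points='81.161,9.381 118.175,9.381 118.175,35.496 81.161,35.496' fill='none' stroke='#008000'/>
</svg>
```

; Generated by LaserGRBL
G21
G90
G0 X97.784 Y140.645
M3 S684
G1 X128.400 Y140.645 F1132
G1 X128.400 Y71.078
G1 X97.784 Y71.078
G1 X97.784 Y140.645
G0 X81.161 Y160.185
M3 S684
G1 X118.175 Y160.185 F1132
G1 X118.175 Y134.070
G1 X81.161 Y134.070
G1 X81.161 Y160.185
M5
G0 X0.000 Y0.000

Since the viewBox matches the mm dimensions, user units are millimetres directly. The only transform is the Y-flip y_m = 169.566 − y_svg.

Shape 1 is a rectangle drawn with `<rect>`. Its stroke #008000 means cut at S684, F1132. After flipping Y the toolpath is (97.784,140.645) → (128.400,140.645) → (128.400,71.078) → (97.784,71.078) → (97.784,140.645), returning to the start.

Shape 2 is a rectangle drawn with `<polygon>`. Its stroke #008000 means cut at S684, F1132. After flipping Y the toolpath is (81.161,160.185) → (118.175,160.185) → (118.175,134.070) → (81.161,134.070) → (81.161,160.185), returning to the start.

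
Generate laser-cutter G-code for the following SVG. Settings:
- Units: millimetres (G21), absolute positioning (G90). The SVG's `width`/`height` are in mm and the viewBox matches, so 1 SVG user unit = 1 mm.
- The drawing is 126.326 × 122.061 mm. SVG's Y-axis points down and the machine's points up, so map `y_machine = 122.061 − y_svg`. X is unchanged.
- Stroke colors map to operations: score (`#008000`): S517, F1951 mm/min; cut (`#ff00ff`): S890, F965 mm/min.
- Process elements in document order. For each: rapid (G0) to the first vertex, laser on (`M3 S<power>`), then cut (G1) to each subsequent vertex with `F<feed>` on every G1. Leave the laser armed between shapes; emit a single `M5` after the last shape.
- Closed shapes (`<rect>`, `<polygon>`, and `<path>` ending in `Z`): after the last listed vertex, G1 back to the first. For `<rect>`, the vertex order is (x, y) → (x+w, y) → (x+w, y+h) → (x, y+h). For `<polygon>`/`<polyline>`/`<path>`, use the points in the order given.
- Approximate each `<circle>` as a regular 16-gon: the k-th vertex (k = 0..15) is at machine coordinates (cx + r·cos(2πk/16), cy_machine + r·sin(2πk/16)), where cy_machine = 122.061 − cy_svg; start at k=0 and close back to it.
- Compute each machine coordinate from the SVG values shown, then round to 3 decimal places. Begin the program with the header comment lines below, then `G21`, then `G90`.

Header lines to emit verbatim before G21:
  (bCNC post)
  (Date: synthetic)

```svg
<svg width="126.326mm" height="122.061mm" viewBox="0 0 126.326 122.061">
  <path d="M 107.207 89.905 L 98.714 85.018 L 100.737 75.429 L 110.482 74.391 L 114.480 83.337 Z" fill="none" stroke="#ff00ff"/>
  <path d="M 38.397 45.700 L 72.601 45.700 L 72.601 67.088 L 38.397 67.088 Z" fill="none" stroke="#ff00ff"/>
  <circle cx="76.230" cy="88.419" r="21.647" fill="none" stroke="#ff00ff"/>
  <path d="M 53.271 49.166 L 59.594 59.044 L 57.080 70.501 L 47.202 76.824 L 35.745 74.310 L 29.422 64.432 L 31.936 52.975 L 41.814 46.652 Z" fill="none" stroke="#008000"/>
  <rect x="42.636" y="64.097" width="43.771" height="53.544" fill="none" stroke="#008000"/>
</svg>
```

Since the viewBox matches the mm dimensions, user units are millimetres directly. The only transform is the Y-flip y_m = 122.061 − y_svg.

Shape 1 is a regular polygon drawn with `<path>`. Its stroke #ff00ff means cut at S890, F965. After flipping Y the toolpath is (107.207,32.156) → (98.714,37.043) → (100.737,46.632) → (110.482,47.670) → (114.480,38.724) → (107.207,32.156), returning to the start.

Shape 2 is a rectangle drawn with `<path>`. Its stroke #ff00ff means cut at S890, F965. After flipping Y the toolpath is (38.397,76.361) → (72.601,76.361) → (72.601,54.973) → (38.397,54.973) → (38.397,76.361), returning to the start.

Shape 3 is a circle drawn with `<circle>`. Its stroke #ff00ff means cut at S890, F965. After flipping Y the toolpath is (97.877,33.642) → (96.229,41.926) → (91.537,48.949) → (84.514,53.641) → (76.230,55.289) → (67.946,53.641) → (60.923,48.949) → (56.231,41.926) → (54.583,33.642) → (56.231,25.358) → (60.923,18.335) → (67.946,13.643) → (76.230,11.995) → (84.514,13.643) → (91.537,18.335) → (96.229,25.358) → (97.877,33.642), returning to the start.

Shape 4 is a regular polygon drawn with `<path>`. Its stroke #008000 means score at S517, F1951. After flipping Y the toolpath is (53.271,72.895) → (59.594,63.017) → (57.080,51.560) → (47.202,45.237) → (35.745,47.751) → (29.422,57.629) → (31.936,69.086) → (41.814,75.409) → (53.271,72.895), returning to the start.

Shape 5 is a rectangle drawn with `<rect>`. Its stroke #008000 means score at S517, F1951. After flipping Y the toolpath is (42.636,57.964) → (86.407,57.964) → (86.407,4.420) → (42.636,4.420) → (42.636,57.964), returning to the start.

(bCNC post)
(Date: synthetic)
G21
G90
G0 X107.207 Y32.156
M3 S890
G1 X98.714 Y37.043 F965
G1 X100.737 Y46.632 F965
G1 X110.482 Y47.670 F965
G1 X114.480 Y38.724 F965
G1 X107.207 Y32.156 F965
G0 X38.397 Y76.361
M3 S890
G1 X72.601 Y76.361 F965
G1 X72.601 Y54.973 F965
G1 X38.397 Y54.973 F965
G1 X38.397 Y76.361 F965
G0 X97.877 Y33.642
M3 S890
G1 X96.229 Y41.926 F965
G1 X91.537 Y48.949 F965
G1 X84.514 Y53.641 F965
G1 X76.230 Y55.289 F965
G1 X67.946 Y53.641 F965
G1 X60.923 Y48.949 F965
G1 X56.231 Y41.926 F965
G1 X54.583 Y33.642 F965
G1 X56.231 Y25.358 F965
G1 X60.923 Y18.335 F965
G1 X67.946 Y13.643 F965
G1 X76.230 Y11.995 F965
G1 X84.514 Y13.643 F965
G1 X91.537 Y18.335 F965
G1 X96.229 Y25.358 F965
G1 X97.877 Y33.642 F965
G0 X53.271 Y72.895
M3 S517
G1 X59.594 Y63.017 F1951
G1 X57.080 Y51.560 F1951
G1 X47.202 Y45.237 F1951
G1 X35.745 Y47.751 F1951
G1 X29.422 Y57.629 F1951
G1 X31.936 Y69.086 F1951
G1 X41.814 Y75.409 F1951
G1 X53.271 Y72.895 F1951
G0 X42.636 Y57.964
M3 S517
G1 X86.407 Y57.964 F1951
G1 X86.407 Y4.420 F1951
G1 X42.636 Y4.420 F1951
G1 X42.636 Y57.964 F1951
M5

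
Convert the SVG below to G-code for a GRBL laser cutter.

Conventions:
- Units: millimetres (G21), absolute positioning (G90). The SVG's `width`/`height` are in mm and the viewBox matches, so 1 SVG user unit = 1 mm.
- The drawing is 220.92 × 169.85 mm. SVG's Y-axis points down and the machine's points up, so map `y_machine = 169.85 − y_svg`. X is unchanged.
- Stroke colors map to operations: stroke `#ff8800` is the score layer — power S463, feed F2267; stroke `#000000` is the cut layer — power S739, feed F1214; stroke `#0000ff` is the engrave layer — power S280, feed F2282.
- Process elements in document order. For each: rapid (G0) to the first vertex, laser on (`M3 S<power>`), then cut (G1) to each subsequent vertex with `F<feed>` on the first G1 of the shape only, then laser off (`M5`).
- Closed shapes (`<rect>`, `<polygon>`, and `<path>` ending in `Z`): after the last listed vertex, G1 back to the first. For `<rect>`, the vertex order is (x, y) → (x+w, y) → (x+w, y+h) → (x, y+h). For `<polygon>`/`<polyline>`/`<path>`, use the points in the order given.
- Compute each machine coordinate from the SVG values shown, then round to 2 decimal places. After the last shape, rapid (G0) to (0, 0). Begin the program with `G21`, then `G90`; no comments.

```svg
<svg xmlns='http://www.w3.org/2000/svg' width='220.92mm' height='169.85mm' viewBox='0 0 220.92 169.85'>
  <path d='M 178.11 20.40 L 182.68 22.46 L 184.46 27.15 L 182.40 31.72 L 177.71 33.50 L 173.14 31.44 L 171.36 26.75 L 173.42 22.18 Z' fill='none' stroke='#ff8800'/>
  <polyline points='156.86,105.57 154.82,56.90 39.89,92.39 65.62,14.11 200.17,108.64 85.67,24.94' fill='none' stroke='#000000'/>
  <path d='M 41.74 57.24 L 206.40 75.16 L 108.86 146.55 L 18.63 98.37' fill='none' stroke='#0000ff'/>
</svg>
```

G21
G90
G0 X178.11 Y149.45
M3 S463
G1 X182.68 Y147.39 F2267
G1 X184.46 Y142.70
G1 X182.40 Y138.13
G1 X177.71 Y136.35
G1 X173.14 Y138.41
G1 X171.36 Y143.10
G1 X173.42 Y147.67
G1 X178.11 Y149.45
M5
G0 X156.86 Y64.28
M3 S739
G1 X154.82 Y112.95 F1214
G1 X39.89 Y77.46
G1 X65.62 Y155.74
G1 X200.17 Y61.21
G1 X85.67 Y144.91
M5
G0 X41.74 Y112.61
M3 S280
G1 X206.40 Y94.69 F2282
G1 X108.86 Y23.30
G1 X18.63 Y71.48
M5
G0 X0.00 Y0.00

Since the viewBox matches the mm dimensions, user units are millimetres directly. The only transform is the Y-flip y_m = 169.85 − y_svg.

Shape 1 is a regular polygon drawn with `<path>`. Its stroke #ff8800 means score at S463, F2267. After flipping Y the toolpath is (178.11,149.45) → (182.68,147.39) → (184.46,142.70) → (182.40,138.13) → (177.71,136.35) → (173.14,138.41) → (171.36,143.10) → (173.42,147.67) → (178.11,149.45), returning to the start.

Shape 2 is a open polyline drawn with `<polyline>`. Its stroke #000000 means cut at S739, F1214. After flipping Y the toolpath is (156.86,64.28) → (154.82,112.95) → (39.89,77.46) → (65.62,155.74) → (200.17,61.21) → (85.67,144.91).

Shape 3 is a open polyline drawn with `<path>`. Its stroke #0000ff means engrave at S280, F2282. After flipping Y the toolpath is (41.74,112.61) → (206.40,94.69) → (108.86,23.30) → (18.63,71.48).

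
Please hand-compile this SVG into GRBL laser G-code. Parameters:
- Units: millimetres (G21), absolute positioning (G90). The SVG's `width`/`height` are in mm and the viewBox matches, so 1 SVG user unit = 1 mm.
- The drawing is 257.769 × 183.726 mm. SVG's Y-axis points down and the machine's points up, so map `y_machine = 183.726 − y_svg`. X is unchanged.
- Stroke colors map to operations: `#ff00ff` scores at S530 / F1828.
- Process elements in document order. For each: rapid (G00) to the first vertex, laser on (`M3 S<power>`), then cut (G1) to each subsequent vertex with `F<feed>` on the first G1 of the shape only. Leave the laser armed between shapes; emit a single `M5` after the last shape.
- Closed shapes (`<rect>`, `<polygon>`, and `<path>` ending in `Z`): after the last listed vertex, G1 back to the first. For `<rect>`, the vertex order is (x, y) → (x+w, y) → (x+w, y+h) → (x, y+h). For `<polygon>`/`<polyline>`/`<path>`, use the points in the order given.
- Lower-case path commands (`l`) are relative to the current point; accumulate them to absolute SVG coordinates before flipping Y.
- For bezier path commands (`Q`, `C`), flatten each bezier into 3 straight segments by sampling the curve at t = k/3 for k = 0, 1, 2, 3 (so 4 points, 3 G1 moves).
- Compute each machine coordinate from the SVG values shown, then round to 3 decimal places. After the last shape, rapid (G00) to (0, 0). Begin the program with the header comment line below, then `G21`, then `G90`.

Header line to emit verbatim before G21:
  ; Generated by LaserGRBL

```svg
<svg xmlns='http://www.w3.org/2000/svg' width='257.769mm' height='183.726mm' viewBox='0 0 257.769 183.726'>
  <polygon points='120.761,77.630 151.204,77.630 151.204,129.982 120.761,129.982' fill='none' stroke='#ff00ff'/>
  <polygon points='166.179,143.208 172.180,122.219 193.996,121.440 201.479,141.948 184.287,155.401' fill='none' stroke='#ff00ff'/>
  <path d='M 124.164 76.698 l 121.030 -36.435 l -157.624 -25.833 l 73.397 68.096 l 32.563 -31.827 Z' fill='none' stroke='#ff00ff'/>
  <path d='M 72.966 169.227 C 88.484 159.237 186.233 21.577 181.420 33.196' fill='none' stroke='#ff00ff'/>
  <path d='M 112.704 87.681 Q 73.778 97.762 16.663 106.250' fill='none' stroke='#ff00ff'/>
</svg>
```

1 u = 1 mm; y_m = 183.726 − y.

[1] `<polygon>` rectangle, #ff00ff→score S530 F1828: (120.761,106.096) → (151.204,106.096) → (151.204,53.744) → (120.761,53.744) → (120.761,106.096) (closed)

[2] `<polygon>` regular polygon, #ff00ff→score S530 F1828: (166.179,40.518) → (172.180,61.507) → (193.996,62.286) → (201.479,41.778) → (184.287,28.325) → (166.179,40.518) (closed)

[3] `<path>` closed polygon, #ff00ff→score S530 F1828: (124.164,107.028) → (245.194,143.463) → (87.570,169.296) → (160.967,101.200) → (193.530,133.027) → (124.164,107.028) (closed)

[4] `<path>` cubic bezier, #ff00ff→score S530 F1828: (72.966,14.499) → (109.050,56.788) → (158.890,122.647) → (181.420,150.530)

[5] `<path>` quadratic bezier, #ff00ff→score S530 F1828: (112.704,96.045) → (84.732,89.501) → (52.719,83.312) → (16.663,77.476)

; Generated by LaserGRBL
G21
G90
G00 X120.761 Y106.096
M3 S530
G1 X151.204 Y106.096 F1828
G1 X151.204 Y53.744
G1 X120.761 Y53.744
G1 X120.761 Y106.096
G00 X166.179 Y40.518
M3 S530
G1 X172.180 Y61.507 F1828
G1 X193.996 Y62.286
G1 X201.479 Y41.778
G1 X184.287 Y28.325
G1 X166.179 Y40.518
G00 X124.164 Y107.028
M3 S530
G1 X245.194 Y143.463 F1828
G1 X87.570 Y169.296
G1 X160.967 Y101.200
G1 X193.530 Y133.027
G1 X124.164 Y107.028
G00 X72.966 Y14.499
M3 S530
G1 X109.050 Y56.788 F1828
G1 X158.890 Y122.647
G1 X181.420 Y150.530
G00 X112.704 Y96.045
M3 S530
G1 X84.732 Y89.501 F1828
G1 X52.719 Y83.312
G1 X16.663 Y77.476
M5
G00 X0.000 Y0.000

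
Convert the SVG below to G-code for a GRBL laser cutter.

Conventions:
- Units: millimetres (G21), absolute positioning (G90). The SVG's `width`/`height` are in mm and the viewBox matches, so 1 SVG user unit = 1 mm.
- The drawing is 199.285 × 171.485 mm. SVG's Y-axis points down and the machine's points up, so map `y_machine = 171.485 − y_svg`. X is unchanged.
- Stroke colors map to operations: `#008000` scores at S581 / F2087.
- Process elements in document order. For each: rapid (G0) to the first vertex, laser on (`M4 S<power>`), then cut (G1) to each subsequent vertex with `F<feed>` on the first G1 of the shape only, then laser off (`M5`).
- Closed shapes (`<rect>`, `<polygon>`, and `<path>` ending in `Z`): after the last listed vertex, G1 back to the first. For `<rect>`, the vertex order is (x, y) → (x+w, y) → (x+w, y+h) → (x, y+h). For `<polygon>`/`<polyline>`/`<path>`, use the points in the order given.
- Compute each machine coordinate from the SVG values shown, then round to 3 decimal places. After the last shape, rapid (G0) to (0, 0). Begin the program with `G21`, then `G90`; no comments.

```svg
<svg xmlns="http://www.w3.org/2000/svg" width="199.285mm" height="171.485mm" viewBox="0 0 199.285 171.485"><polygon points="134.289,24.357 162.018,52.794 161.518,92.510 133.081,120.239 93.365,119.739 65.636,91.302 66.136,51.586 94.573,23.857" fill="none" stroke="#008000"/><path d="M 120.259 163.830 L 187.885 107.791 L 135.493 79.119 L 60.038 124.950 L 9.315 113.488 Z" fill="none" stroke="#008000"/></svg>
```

1 u = 1 mm; y_m = 171.485 − y.

[1] `<polygon>` regular polygon, #008000→score S581 F2087: (134.289,147.128) → (162.018,118.691) → (161.518,78.975) → (133.081,51.246) → (93.365,51.746) → (65.636,80.183) → (66.136,119.899) → (94.573,147.628) → (134.289,147.128) (closed)

[2] `<path>` closed polygon, #008000→score S581 F2087: (120.259,7.655) → (187.885,63.694) → (135.493,92.366) → (60.038,46.535) → (9.315,57.997) → (120.259,7.655) (closed)

G21
G90
G0 X134.289 Y147.128
M4 S581
G1 X162.018 Y118.691 F2087
G1 X161.518 Y78.975
G1 X133.081 Y51.246
G1 X93.365 Y51.746
G1 X65.636 Y80.183
G1 X66.136 Y119.899
G1 X94.573 Y147.628
G1 X134.289 Y147.128
M5
G0 X120.259 Y7.655
M4 S581
G1 X187.885 Y63.694 F2087
G1 X135.493 Y92.366
G1 X60.038 Y46.535
G1 X9.315 Y57.997
G1 X120.259 Y7.655
M5
G0 X0.000 Y0.000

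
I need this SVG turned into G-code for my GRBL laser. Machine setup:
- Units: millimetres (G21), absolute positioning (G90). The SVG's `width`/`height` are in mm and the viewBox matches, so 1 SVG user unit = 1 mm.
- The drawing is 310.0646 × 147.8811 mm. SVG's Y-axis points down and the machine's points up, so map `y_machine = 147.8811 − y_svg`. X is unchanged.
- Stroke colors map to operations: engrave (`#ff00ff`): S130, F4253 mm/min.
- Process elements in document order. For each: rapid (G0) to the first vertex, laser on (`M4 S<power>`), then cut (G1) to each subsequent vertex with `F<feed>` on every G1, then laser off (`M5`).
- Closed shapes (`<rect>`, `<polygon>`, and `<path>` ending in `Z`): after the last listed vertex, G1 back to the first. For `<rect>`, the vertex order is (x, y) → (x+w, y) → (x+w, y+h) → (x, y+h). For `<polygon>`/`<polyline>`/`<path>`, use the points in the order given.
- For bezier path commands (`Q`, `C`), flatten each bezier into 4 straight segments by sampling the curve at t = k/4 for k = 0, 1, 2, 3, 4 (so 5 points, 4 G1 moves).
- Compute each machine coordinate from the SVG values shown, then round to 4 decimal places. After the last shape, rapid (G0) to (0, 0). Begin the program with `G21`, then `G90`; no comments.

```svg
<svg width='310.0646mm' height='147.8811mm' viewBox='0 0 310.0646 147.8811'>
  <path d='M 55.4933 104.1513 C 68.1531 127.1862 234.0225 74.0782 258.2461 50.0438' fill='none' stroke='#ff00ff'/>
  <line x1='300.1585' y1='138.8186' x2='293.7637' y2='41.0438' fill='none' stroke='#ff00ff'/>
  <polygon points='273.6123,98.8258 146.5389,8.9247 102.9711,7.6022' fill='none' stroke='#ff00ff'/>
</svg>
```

G21
G90
G0 X55.4933 Y43.7298
M4 S130
G1 X89.1078 Y39.0864 F4253
G1 X152.5333 Y53.1326 F4253
G1 X218.1269 Y76.0042 F4253
G1 X258.2461 Y97.8373 F4253
M5
G0 X300.1585 Y9.0625
M4 S130
G1 X293.7637 Y106.8373 F4253
M5
G0 X273.6123 Y49.0553
M4 S130
G1 X146.5389 Y138.9564 F4253
G1 X102.9711 Y140.2789 F4253
G1 X273.6123 Y49.0553 F4253
M5
G0 X0.0000 Y0.0000

1 u = 1 mm; y_m = 147.8811 − y.

[1] `<path>` cubic bezier, #ff00ff→engrave S130 F4253: (55.4933,43.7298) → (89.1078,39.0864) → (152.5333,53.1326) → (218.1269,76.0042) → (258.2461,97.8373)

[2] `<line>` line segment, #ff00ff→engrave S130 F4253: (300.1585,9.0625) → (293.7637,106.8373)

[3] `<polygon>` closed polygon, #ff00ff→engrave S130 F4253: (273.6123,49.0553) → (146.5389,138.9564) → (102.9711,140.2789) → (273.6123,49.0553) (closed)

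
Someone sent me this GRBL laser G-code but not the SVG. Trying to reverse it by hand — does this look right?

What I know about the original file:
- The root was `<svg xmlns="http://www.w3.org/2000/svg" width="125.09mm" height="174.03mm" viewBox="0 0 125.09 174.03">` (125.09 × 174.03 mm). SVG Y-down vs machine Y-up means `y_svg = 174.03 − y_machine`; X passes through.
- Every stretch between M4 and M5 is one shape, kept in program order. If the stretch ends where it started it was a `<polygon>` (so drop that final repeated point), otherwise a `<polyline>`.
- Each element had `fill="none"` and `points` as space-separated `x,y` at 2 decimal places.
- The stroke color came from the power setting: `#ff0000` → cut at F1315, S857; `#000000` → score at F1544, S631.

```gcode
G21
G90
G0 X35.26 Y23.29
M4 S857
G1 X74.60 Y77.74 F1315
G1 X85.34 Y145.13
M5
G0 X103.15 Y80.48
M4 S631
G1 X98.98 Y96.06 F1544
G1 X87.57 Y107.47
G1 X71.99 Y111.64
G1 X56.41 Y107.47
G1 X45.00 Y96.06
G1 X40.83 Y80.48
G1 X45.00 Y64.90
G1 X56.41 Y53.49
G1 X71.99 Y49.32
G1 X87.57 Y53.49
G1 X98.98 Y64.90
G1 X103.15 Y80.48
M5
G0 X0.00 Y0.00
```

<svg xmlns="http://www.w3.org/2000/svg" width="125.09mm" height="174.03mm" viewBox="0 0 125.09 174.03">
  <polyline points="35.26,150.74 74.60,96.29 85.34,28.90" fill="none" stroke="#ff0000"/>
  <polygon points="103.15,93.55 98.98,77.97 87.57,66.56 71.99,62.39 56.41,66.56 45.00,77.97 40.83,93.55 45.00,109.13 56.41,120.54 71.99,124.71 87.57,120.54 98.98,109.13" fill="none" stroke="#000000"/>
</svg>

Each laser-on run becomes one SVG element. Flip Y back into SVG space with y_svg = 174.03 − y_machine.

Run 1: the run's S857 means `#ff0000` (cut). The run is open, so emit a `<polyline>` with points (Y-flipped): 35.26,150.74 74.60,96.29 85.34,28.90.

Run 2: the run's S631 means `#000000` (score). The run returns to its start, so emit a `<polygon>` with points (Y-flipped): 103.15,93.55 98.98,77.97 87.57,66.56 71.99,62.39 56.41,66.56 45.00,77.97 40.83,93.55 45.00,109.13 56.41,120.54 71.99,124.71 87.57,120.54 98.98,109.13.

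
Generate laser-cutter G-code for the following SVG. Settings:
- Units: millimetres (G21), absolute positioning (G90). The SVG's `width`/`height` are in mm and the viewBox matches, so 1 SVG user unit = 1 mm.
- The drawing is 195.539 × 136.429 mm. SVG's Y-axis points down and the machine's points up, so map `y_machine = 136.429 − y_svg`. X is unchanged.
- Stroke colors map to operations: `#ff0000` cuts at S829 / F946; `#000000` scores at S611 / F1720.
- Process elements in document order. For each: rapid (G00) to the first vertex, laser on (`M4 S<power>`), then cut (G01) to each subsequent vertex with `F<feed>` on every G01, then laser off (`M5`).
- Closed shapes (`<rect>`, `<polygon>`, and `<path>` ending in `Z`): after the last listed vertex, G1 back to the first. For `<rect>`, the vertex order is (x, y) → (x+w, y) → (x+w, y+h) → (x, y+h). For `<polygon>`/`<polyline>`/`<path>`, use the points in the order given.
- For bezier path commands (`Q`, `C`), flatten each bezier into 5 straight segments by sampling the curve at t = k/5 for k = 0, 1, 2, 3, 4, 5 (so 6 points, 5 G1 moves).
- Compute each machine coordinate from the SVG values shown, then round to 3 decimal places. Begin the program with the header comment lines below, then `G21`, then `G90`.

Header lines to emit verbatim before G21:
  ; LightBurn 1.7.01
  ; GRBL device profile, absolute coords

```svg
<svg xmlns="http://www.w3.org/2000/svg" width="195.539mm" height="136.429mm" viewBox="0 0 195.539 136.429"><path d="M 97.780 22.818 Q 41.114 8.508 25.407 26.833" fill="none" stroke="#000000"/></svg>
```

; LightBurn 1.7.01
; GRBL device profile, absolute coords
G21
G90
G00 X97.780 Y113.611
M4 S611
G01 X76.752 Y118.030 F1720
G01 X59.001 Y119.837 F1720
G01 X44.526 Y119.034 F1720
G01 X33.328 Y115.621 F1720
G01 X25.407 Y109.596 F1720
M5

1 u = 1 mm; y_m = 136.429 − y.

[1] `<path>` quadratic bezier, #000000→score S611 F1720: (97.780,113.611) → (76.752,118.030) → (59.001,119.837) → (44.526,119.034) → (33.328,115.621) → (25.407,109.596)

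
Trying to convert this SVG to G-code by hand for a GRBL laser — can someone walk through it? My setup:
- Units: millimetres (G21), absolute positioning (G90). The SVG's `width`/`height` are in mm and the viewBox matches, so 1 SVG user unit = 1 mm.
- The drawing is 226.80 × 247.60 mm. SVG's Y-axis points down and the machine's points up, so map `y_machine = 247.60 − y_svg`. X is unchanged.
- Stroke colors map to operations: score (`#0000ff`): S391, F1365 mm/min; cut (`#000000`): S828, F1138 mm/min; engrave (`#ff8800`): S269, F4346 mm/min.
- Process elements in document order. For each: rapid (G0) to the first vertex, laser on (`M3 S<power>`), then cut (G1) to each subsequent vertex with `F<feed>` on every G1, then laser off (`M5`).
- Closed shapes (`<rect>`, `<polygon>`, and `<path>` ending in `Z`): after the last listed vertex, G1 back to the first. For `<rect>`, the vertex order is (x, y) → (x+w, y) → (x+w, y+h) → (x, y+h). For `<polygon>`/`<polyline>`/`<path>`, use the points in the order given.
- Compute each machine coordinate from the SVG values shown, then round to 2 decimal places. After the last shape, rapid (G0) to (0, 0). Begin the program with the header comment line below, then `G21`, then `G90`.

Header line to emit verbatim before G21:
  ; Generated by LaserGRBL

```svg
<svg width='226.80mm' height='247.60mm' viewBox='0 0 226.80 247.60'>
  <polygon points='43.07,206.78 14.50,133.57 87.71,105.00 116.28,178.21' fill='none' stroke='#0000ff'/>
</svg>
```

; Generated by LaserGRBL
G21
G90
G0 X43.07 Y40.82
M3 S391
G1 X14.50 Y114.03 F1365
G1 X87.71 Y142.60 F1365
G1 X116.28 Y69.39 F1365
G1 X43.07 Y40.82 F1365
M5
G0 X0.00 Y0.00

1 u = 1 mm; y_m = 247.60 − y.

[1] `<polygon>` regular polygon, #0000ff→score S391 F1365: (43.07,40.82) → (14.50,114.03) → (87.71,142.60) → (116.28,69.39) → (43.07,40.82) (closed)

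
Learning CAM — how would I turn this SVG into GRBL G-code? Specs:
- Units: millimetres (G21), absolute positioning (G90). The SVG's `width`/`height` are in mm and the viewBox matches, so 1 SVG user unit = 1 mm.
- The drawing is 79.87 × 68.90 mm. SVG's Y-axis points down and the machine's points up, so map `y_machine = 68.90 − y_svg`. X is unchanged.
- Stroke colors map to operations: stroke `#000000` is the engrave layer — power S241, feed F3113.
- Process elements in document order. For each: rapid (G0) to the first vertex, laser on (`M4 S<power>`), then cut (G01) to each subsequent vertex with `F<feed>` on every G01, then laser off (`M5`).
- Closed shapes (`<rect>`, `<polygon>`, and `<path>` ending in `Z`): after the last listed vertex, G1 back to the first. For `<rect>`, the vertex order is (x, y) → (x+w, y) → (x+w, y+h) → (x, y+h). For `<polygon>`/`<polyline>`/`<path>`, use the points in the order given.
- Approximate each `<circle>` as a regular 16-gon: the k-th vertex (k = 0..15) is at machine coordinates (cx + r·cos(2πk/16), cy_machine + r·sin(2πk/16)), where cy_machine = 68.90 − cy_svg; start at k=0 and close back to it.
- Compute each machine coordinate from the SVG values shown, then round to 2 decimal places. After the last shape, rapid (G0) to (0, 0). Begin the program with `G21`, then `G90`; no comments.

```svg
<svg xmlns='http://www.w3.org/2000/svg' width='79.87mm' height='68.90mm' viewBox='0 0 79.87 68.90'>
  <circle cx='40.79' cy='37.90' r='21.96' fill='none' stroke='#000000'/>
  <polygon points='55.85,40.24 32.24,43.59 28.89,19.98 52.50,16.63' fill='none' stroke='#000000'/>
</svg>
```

1 u = 1 mm; y_m = 68.90 − y.

[1] `<circle>` circle, #000000→engrave S241 F3113: (62.75,31.00) → (61.08,39.40) → (56.32,46.53) → (49.19,51.29) → (40.79,52.96) → (32.39,51.29) → (25.26,46.53) → (20.50,39.40) → (18.83,31.00) → (20.50,22.60) → (25.26,15.47) → (32.39,10.71) → (40.79,9.04) → (49.19,10.71) → (56.32,15.47) → (61.08,22.60) → (62.75,31.00) (closed)

[2] `<polygon>` regular polygon, #000000→engrave S241 F3113: (55.85,28.66) → (32.24,25.31) → (28.89,48.92) → (52.50,52.27) → (55.85,28.66) (closed)

G21
G90
G0 X62.75 Y31.00
M4 S241
G01 X61.08 Y39.40 F3113
G01 X56.32 Y46.53 F3113
G01 X49.19 Y51.29 F3113
G01 X40.79 Y52.96 F3113
G01 X32.39 Y51.29 F3113
G01 X25.26 Y46.53 F3113
G01 X20.50 Y39.40 F3113
G01 X18.83 Y31.00 F3113
G01 X20.50 Y22.60 F3113
G01 X25.26 Y15.47 F3113
G01 X32.39 Y10.71 F3113
G01 X40.79 Y9.04 F3113
G01 X49.19 Y10.71 F3113
G01 X56.32 Y15.47 F3113
G01 X61.08 Y22.60 F3113
G01 X62.75 Y31.00 F3113
M5
G0 X55.85 Y28.66
M4 S241
G01 X32.24 Y25.31 F3113
G01 X28.89 Y48.92 F3113
G01 X52.50 Y52.27 F3113
G01 X55.85 Y28.66 F3113
M5
G0 X0.00 Y0.00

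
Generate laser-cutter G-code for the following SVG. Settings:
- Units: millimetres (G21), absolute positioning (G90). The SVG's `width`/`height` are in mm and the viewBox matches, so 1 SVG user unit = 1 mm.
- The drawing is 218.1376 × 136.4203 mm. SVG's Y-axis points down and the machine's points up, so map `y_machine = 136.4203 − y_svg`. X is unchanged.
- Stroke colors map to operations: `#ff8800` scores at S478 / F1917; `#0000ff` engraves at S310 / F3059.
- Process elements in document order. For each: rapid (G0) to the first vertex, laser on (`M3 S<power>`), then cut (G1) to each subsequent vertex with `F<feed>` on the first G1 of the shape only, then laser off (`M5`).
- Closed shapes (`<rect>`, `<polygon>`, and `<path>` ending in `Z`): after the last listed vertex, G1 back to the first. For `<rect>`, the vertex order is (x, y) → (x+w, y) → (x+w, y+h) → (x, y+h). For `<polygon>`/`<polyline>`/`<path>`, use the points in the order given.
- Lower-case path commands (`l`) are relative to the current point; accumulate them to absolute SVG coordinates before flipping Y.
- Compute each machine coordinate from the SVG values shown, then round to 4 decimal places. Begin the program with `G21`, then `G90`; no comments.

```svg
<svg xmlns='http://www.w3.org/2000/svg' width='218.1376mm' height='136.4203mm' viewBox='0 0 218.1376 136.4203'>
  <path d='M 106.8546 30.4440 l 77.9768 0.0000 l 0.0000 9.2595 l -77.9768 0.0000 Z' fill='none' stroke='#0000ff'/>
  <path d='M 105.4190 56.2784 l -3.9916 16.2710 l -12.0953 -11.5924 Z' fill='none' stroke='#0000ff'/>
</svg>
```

G21
G90
G0 X106.8546 Y105.9763
M3 S310
G1 X184.8314 Y105.9763 F3059
G1 X184.8314 Y96.7168
G1 X106.8546 Y96.7168
G1 X106.8546 Y105.9763
M5
G0 X105.4190 Y80.1419
M3 S310
G1 X101.4274 Y63.8709 F3059
G1 X89.3321 Y75.4633
G1 X105.4190 Y80.1419
M5

Since the viewBox matches the mm dimensions, user units are millimetres directly. The only transform is the Y-flip y_m = 136.4203 − y_svg.

Shape 1 is a rectangle drawn with `<path>`. Its stroke #0000ff means engrave at S310, F3059. After flipping Y the toolpath is (106.8546,105.9763) → (184.8314,105.9763) → (184.8314,96.7168) → (106.8546,96.7168) → (106.8546,105.9763), returning to the start.

Shape 2 is a regular polygon drawn with `<path>`. Its stroke #0000ff means engrave at S310, F3059. After flipping Y the toolpath is (105.4190,80.1419) → (101.4274,63.8709) → (89.3321,75.4633) → (105.4190,80.1419), returning to the start.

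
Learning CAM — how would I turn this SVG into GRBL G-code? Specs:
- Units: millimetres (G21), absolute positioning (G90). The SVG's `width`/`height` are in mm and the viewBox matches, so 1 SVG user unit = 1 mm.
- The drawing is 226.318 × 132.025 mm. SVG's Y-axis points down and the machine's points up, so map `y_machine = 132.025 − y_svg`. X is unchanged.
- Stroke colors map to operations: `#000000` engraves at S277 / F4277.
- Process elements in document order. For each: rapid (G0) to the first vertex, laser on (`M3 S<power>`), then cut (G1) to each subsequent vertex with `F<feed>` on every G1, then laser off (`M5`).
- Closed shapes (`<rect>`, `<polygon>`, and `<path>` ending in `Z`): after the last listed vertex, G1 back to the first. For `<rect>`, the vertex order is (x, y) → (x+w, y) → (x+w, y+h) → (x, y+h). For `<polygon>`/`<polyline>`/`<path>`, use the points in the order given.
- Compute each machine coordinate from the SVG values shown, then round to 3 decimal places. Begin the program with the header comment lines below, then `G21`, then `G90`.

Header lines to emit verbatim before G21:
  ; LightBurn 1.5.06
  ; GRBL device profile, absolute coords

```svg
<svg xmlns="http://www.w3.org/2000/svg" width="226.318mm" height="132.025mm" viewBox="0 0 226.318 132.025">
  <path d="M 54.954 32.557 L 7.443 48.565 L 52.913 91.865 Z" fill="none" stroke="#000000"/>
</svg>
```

viewBox `0 0 226.318 132.025` with mm width/height → 1 unit = 1 mm. Flip: y_m = 132.025 − y_svg.

**Shape 1** — `<path>` closed polygon, stroke `#000000` → engrave (S277, F4277). Machine vertices: (54.954,99.468) → (7.443,83.460) → (52.913,40.160) → (54.954,99.468). Closed: final G1 returns to the first vertex.

; LightBurn 1.5.06
; GRBL device profile, absolute coords
G21
G90
G0 X54.954 Y99.468
M3 S277
G1 X7.443 Y83.460 F4277
G1 X52.913 Y40.160 F4277
G1 X54.954 Y99.468 F4277
M5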